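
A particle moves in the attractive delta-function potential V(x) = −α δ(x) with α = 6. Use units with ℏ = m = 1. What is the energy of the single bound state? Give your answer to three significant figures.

E = -18.0

For x ≠ 0 the bound state is ψ ∝ e^{−κ|x|}; integrating the TISE across the delta gives the cusp condition 2κ = 2mα/ℏ², so κ = 6.000.
Then E = −ℏ²κ²/(2m) = −mα²/(2ℏ²) = -18.00.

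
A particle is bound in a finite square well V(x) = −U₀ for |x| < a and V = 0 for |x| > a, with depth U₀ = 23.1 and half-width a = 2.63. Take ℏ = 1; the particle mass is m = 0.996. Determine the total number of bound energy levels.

N = 12

Define the well-strength parameter z₀ = (a/ℏ)√(2mU₀) = 2.63 × √(2·0.996·23.1) = 17.84.
A new bound state (alternating even/odd) appears each time z₀ passes a multiple of π/2, so N = ⌊2z₀/π⌋ + 1 = ⌊11.36⌋ + 1 = 12.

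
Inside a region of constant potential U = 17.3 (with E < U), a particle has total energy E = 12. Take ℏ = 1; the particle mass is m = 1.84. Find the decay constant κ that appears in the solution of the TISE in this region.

Since E < U the TISE in this region is ψ'' = κ²ψ with κ = √(2m(U − E))/ℏ.
κ = √(2 × 1.84 × 5.3) = 4.416.

κ = 4.42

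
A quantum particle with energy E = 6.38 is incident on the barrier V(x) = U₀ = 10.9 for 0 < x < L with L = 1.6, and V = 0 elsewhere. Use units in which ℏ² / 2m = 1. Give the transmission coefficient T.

Since E < U₀ the interior solution is evanescent with decay constant κ = √(2m(U₀ − E))/ℏ = 2.126.
κL = 3.402, sinh(κL) = 14.99.
Matching ψ, ψ′ at both faces gives T = [1 + U₀² sinh²(κL) / (4E(U₀ − E))]⁻¹ = 1/232.4 = 0.00430.

T = 0.00430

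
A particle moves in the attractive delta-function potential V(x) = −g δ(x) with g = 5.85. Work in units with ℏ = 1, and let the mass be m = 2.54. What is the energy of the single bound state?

E = -43.5

For x ≠ 0 the bound state is ψ ∝ e^{−κ|x|}; integrating the TISE across the delta gives the cusp condition 2κ = 2mg/ℏ², so κ = 14.86.
Then E = −ℏ²κ²/(2m) = −mg²/(2ℏ²) = -43.46.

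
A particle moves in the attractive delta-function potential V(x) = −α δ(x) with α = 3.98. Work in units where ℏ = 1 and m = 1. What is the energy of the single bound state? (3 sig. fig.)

E = -7.92

For x ≠ 0 the bound state is ψ ∝ e^{−κ|x|}; integrating the TISE across the delta gives the cusp condition 2κ = 2mα/ℏ², so κ = 3.980.
Then E = −ℏ²κ²/(2m) = −mα²/(2ℏ²) = -7.920.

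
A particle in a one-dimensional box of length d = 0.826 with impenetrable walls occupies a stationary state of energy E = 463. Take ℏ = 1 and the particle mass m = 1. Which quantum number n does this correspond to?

From E_n = n²π²ℏ²/(2md²) invert to n = √(2md²E)/(πℏ).
n = (0.826/π) × √(2 × 1 × 463) = 8.001 → n = 8.

n = 8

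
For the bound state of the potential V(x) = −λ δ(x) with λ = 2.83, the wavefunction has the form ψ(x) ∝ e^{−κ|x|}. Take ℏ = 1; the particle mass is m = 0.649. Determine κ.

Integrate −(ℏ²/2m)ψ'' − λδ(x)ψ = Eψ from −ε to +ε: the ψ'' term gives ψ'(0⁺) − ψ'(0⁻) and the δ term gives −(2mλ/ℏ²)ψ(0).
With ψ ∝ e^{−κ|x|} this yields −2κ = −2mλ/ℏ², so κ = mλ/ℏ² = 1.837.

κ = 1.84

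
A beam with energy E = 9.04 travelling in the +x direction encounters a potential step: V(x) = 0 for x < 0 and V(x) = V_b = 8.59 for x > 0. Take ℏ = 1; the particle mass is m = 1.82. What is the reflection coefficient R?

The wavenumbers are k₁ = √(2mE)/ℏ = 5.736 on the left and k₂ = √(2m(E − V_b))/ℏ = 1.280 on the right.
Matching ψ and ψ′ at x = 0 gives r = (k₁ − k₂)/(k₁ + k₂), so R = r² = 0.4034 and T = 1 − R = 0.5966.

R = 0.403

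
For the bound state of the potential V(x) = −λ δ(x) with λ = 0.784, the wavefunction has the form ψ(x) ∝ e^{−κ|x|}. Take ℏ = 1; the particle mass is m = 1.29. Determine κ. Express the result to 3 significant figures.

Integrating the TISE across x = 0 gives the cusp condition ψ'(0⁺) − ψ'(0⁻) = −(2mλ/ℏ²)ψ(0).
With ψ ∝ e^{−κ|x|} this yields −2κ = −2mλ/ℏ², so κ = mλ/ℏ² = 1.011.

κ = 1.01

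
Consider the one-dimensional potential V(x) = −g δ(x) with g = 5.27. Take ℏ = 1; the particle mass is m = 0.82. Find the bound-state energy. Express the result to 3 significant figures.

The bound state is ψ(x) = √κ e^{−κ|x|}. The derivative jump ψ'(0⁺) − ψ'(0⁻) = −(2mg/ℏ²)ψ(0) fixes κ = mg/ℏ² = 4.321.
Then E = −ℏ²κ²/(2m) = −mg²/(2ℏ²) = -11.39.

E = -11.4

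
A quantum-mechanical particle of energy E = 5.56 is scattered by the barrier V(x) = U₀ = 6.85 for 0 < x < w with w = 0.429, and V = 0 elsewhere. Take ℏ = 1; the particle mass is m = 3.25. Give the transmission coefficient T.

Since E < U₀ the interior solution is evanescent with decay constant κ = √(2m(U₀ − E))/ℏ = 2.896.
κw = 1.242, sinh(κw) = 1.587.
The exact tunnelling result is T⁻¹ = 1 + U₀² sinh²(κw) / [4E(U₀ − E)] = 5.121, so T = 0.195.

T = 0.195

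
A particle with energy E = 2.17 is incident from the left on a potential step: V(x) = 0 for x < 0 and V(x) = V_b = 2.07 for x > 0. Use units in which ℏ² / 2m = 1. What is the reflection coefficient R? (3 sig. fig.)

R = 0.418

On each side the TISE gives plane waves with k = √(2m(E − V))/ℏ: k₁ = √(2·½·2.17) = 1.473, k₂ = √(2·½·0.1) = 0.3162.
Continuity of ψ and ψ′ at the step yields the reflection amplitude r = (k₁ − k₂)/(k₁ + k₂) = 0.6465; thus R = |r|² = 0.4180, T = 0.5820.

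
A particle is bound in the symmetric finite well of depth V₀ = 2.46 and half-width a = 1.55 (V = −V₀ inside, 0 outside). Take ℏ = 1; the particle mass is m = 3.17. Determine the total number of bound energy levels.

N = 4

The dimensionless depth is z₀ = a√(2mV₀)/ℏ = 1.55 × √(15.60) = 6.121.
The even/odd transcendental equations gain one root per π/2 in z₀, giving N = 1 + ⌊2z₀/π⌋ = 1 + ⌊3.897⌋ = 4.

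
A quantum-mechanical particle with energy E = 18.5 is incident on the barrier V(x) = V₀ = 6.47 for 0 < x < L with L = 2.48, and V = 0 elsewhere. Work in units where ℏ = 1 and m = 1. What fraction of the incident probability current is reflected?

Above the barrier the interior wavenumber is k₂ = √(2m(E − V₀))/ℏ = 4.905, giving phase k₂L = 12.16.
Matching at both interfaces gives T⁻¹ = 1 + V₀² sin²(k₂L) / [4E(E − V₀)] = 1.007, hence T = 0.993.
R = 1 − T = 0.00714.

R = 0.00714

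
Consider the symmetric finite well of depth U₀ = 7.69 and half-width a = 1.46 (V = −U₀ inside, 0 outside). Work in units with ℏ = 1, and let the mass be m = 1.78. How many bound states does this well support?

N = 5

The dimensionless depth is z₀ = a√(2mU₀)/ℏ = 1.46 × √(27.38) = 7.639.
A new bound state (alternating even/odd) appears each time z₀ passes a multiple of π/2, so N = ⌊2z₀/π⌋ + 1 = ⌊4.863⌋ + 1 = 5.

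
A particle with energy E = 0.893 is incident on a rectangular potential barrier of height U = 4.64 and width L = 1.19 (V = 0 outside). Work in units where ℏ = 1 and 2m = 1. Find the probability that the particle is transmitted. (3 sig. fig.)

E < U: inside the barrier ψ ∝ e^{±κx} with κ = √(2m(U − E))/ℏ = 1.936.
κL = 2.304, sinh(κL) = 4.955.
Matching ψ, ψ′ at both faces gives T = [1 + U² sinh²(κL) / (4E(U − E))]⁻¹ = 1/40.49 = 0.0247.

T = 0.0247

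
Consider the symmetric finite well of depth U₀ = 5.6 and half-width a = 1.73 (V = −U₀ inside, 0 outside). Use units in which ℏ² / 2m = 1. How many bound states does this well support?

Define the well-strength parameter z₀ = (a/ℏ)√(2mU₀) = 1.73 × √(2·0.5·5.6) = 4.094.
A new bound state (alternating even/odd) appears each time z₀ passes a multiple of π/2, so N = ⌊2z₀/π⌋ + 1 = ⌊2.606⌋ + 1 = 3.

N = 3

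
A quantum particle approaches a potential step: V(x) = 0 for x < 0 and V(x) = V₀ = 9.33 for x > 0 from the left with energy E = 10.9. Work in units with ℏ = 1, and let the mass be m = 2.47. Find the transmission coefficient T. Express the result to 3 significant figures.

T = 0.798

On each side the TISE gives plane waves with k = √(2m(E − V))/ℏ: k₁ = √(2·2.47·10.9) = 7.338, k₂ = √(2·2.47·1.57) = 2.785.
Continuity of ψ and ψ′ at the step yields the reflection amplitude r = (k₁ − k₂)/(k₁ + k₂) = 0.4498; thus R = |r|² = 0.2023, T = 0.7977.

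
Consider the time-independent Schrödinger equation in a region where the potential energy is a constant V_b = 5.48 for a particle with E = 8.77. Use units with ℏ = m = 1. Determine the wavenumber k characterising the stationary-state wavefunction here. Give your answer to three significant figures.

With E > V_b the solution is oscillatory, ψ ∝ e^{±ikx} with k = √(2m(E − V_b))/ℏ.
k = √(2 × 1 × 3.29) = 2.565.

k = 2.57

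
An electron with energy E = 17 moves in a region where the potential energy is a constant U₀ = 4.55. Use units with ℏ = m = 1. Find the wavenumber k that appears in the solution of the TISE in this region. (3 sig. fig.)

k = 4.99

With E > U₀ the solution is oscillatory, ψ ∝ e^{±ikx} with k = √(2m(E − U₀))/ℏ.
k = √(2 × 1 × 12.45) = 4.990.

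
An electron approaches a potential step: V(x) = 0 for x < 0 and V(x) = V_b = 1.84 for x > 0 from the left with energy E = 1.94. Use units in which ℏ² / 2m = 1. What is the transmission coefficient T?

T = 0.603

The wavenumbers are k₁ = √(2mE)/ℏ = 1.393 on the left and k₂ = √(2m(E − V_b))/ℏ = 0.3162 on the right.
Matching ψ and ψ′ at x = 0 gives r = (k₁ − k₂)/(k₁ + k₂), so R = r² = 0.3968 and T = 1 − R = 0.6032.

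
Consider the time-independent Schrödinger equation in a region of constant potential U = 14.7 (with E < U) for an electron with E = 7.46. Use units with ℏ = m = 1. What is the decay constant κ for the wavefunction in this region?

κ = 3.81

Since E < U the TISE in this region is ψ'' = κ²ψ with κ = √(2m(U − E))/ℏ.
κ = √(2 × 1 × 7.24) = 3.805.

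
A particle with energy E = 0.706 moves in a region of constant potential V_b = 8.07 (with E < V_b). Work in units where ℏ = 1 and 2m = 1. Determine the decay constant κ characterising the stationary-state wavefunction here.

κ = 2.71

Since E < V_b the TISE in this region is ψ'' = κ²ψ with κ = √(2m(V_b − E))/ℏ.
κ = √(2 × 0.5 × 7.364) = 2.714.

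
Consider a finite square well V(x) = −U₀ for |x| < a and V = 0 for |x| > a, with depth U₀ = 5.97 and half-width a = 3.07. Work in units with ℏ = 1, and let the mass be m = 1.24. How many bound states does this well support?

N = 8

Define the well-strength parameter z₀ = (a/ℏ)√(2mU₀) = 3.07 × √(2·1.24·5.97) = 11.81.
A new bound state (alternating even/odd) appears each time z₀ passes a multiple of π/2, so N = ⌊2z₀/π⌋ + 1 = ⌊7.520⌋ + 1 = 8.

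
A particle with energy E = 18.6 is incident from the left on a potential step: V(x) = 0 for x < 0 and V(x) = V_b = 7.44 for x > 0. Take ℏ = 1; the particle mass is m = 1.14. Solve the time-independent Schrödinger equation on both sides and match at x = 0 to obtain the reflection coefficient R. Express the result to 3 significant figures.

R = 0.0161

The wavenumbers are k₁ = √(2mE)/ℏ = 6.512 on the left and k₂ = √(2m(E − V_b))/ℏ = 5.044 on the right.
Continuity of ψ and ψ′ at the step yields the reflection amplitude r = (k₁ − k₂)/(k₁ + k₂) = 0.1270; thus R = |r|² = 0.01613, T = 0.9839.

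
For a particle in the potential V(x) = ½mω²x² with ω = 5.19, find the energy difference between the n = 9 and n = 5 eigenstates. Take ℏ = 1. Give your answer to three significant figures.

ΔE = 20.8

E_n = ℏω(n + ½), so ΔE = (9 − 5) ℏω = 4 × 5.19 = 20.76.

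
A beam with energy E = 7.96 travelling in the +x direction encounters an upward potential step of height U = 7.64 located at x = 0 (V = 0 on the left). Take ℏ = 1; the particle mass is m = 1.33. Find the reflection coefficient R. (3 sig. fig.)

R = 0.444

On each side the TISE gives plane waves with k = √(2m(E − V))/ℏ: k₁ = √(2·1.33·7.96) = 4.601, k₂ = √(2·1.33·0.32) = 0.9226.
Matching ψ and ψ′ at x = 0 gives r = (k₁ − k₂)/(k₁ + k₂), so R = r² = 0.4435 and T = 1 − R = 0.5565.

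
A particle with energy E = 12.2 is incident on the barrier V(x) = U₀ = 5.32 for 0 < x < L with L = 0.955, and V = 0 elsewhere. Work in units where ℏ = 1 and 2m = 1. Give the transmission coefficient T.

Above the barrier the interior wavenumber is k₂ = √(2m(E − U₀))/ℏ = 2.623, giving phase k₂L = 2.505.
Matching at both interfaces gives T⁻¹ = 1 + U₀² sin²(k₂L) / [4E(E − U₀)] = 1.030, hence T = 0.971.

T = 0.971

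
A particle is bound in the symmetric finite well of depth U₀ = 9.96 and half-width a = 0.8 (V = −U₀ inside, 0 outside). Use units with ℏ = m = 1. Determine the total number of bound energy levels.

The dimensionless depth is z₀ = a√(2mU₀)/ℏ = 0.8 × √(19.92) = 3.571.
The even/odd transcendental equations gain one root per π/2 in z₀, giving N = 1 + ⌊2z₀/π⌋ = 1 + ⌊2.273⌋ = 3.

N = 3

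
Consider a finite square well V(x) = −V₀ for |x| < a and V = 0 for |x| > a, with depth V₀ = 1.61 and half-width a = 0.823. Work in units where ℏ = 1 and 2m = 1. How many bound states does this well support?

N = 1

Define the well-strength parameter z₀ = (a/ℏ)√(2mV₀) = 0.823 × √(2·0.5·1.61) = 1.044.
A new bound state (alternating even/odd) appears each time z₀ passes a multiple of π/2, so N = ⌊2z₀/π⌋ + 1 = ⌊0.6648⌋ + 1 = 1.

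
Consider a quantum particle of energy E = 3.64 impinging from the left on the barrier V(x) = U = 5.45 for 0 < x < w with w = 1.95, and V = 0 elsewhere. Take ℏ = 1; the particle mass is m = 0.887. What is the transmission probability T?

E < U: inside the barrier ψ ∝ e^{±κx} with κ = √(2m(U − E))/ℏ = 1.792.
κw = 3.494, sinh(κw) = 16.45.
The exact tunnelling result is T⁻¹ = 1 + U² sinh²(κw) / [4E(U − E)] = 305.9, so T = 0.00327.

T = 0.00327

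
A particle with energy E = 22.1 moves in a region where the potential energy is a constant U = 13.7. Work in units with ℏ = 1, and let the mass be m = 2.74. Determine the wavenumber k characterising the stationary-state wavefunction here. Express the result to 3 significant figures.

k = 6.78

With E > U the solution is oscillatory, ψ ∝ e^{±ikx} with k = √(2m(E − U))/ℏ.
k = √(2 × 2.74 × 8.4) = 6.785.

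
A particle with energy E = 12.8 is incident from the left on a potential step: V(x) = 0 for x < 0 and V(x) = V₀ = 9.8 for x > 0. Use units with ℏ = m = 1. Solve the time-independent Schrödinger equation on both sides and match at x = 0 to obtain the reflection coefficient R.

R = 0.121

The wavenumbers are k₁ = √(2mE)/ℏ = 5.060 on the left and k₂ = √(2m(E − V₀))/ℏ = 2.449 on the right.
Matching ψ and ψ′ at x = 0 gives r = (k₁ − k₂)/(k₁ + k₂), so R = r² = 0.1208 and T = 1 − R = 0.8792.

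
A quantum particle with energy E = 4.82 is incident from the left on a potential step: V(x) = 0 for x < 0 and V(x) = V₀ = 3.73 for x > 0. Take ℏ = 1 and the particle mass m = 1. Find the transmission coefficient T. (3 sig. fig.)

The wavenumbers are k₁ = √(2mE)/ℏ = 3.105 on the left and k₂ = √(2m(E − V₀))/ℏ = 1.476 on the right.
Matching ψ and ψ′ at x = 0 gives r = (k₁ − k₂)/(k₁ + k₂), so R = r² = 0.1263 and T = 1 − R = 0.8737.

T = 0.874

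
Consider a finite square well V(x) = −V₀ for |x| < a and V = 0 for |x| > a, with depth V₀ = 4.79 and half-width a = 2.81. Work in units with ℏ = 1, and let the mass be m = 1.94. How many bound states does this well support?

N = 8

The dimensionless depth is z₀ = a√(2mV₀)/ℏ = 2.81 × √(18.59) = 12.11.
The even/odd transcendental equations gain one root per π/2 in z₀, giving N = 1 + ⌊2z₀/π⌋ = 1 + ⌊7.712⌋ = 8.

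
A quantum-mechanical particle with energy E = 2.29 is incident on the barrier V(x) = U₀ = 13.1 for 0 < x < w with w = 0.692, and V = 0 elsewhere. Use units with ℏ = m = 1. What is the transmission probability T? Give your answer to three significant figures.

Since E < U₀ the interior solution is evanescent with decay constant κ = √(2m(U₀ − E))/ℏ = 4.650.
κw = 3.218, sinh(κw) = 12.46.
The exact tunnelling result is T⁻¹ = 1 + U₀² sinh²(κw) / [4E(U₀ − E)] = 270.2, so T = 0.00370.

T = 0.00370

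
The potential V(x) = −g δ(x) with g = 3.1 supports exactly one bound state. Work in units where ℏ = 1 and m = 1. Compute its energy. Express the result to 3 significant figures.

E = -4.81

The bound state is ψ(x) = √κ e^{−κ|x|}. The derivative jump ψ'(0⁺) − ψ'(0⁻) = −(2mg/ℏ²)ψ(0) fixes κ = mg/ℏ² = 3.100.
Then E = −ℏ²κ²/(2m) = −mg²/(2ℏ²) = -4.805.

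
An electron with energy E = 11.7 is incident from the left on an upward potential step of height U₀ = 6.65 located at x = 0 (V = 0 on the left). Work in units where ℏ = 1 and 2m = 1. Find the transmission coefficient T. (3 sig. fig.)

On each side the TISE gives plane waves with k = √(2m(E − V))/ℏ: k₁ = √(2·½·11.7) = 3.421, k₂ = √(2·½·5.05) = 2.247.
Matching ψ and ψ′ at x = 0 gives r = (k₁ − k₂)/(k₁ + k₂), so R = r² = 0.04286 and T = 1 − R = 0.9571.

T = 0.957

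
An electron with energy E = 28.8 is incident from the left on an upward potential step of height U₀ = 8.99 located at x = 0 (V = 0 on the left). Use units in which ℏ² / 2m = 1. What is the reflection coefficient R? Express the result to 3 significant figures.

R = 0.00870

On each side the TISE gives plane waves with k = √(2m(E − V))/ℏ: k₁ = √(2·½·28.8) = 5.367, k₂ = √(2·½·19.81) = 4.451.
Matching ψ and ψ′ at x = 0 gives r = (k₁ − k₂)/(k₁ + k₂), so R = r² = 0.008700 and T = 1 − R = 0.9913.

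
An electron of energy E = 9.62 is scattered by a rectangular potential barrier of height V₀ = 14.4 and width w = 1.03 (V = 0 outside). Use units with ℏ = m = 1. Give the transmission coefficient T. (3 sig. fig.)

Since E < V₀ the interior solution is evanescent with decay constant κ = √(2m(V₀ − E))/ℏ = 3.092.
κw = 3.185, sinh(κw) = 12.06.
Matching ψ, ψ′ at both faces gives T = [1 + V₀² sinh²(κw) / (4E(V₀ − E))]⁻¹ = 1/164.9 = 0.00606.

T = 0.00606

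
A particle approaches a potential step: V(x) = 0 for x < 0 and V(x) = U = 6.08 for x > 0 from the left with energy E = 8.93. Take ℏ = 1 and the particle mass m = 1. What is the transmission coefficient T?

T = 0.923

The wavenumbers are k₁ = √(2mE)/ℏ = 4.226 on the left and k₂ = √(2m(E − U))/ℏ = 2.387 on the right.
Matching ψ and ψ′ at x = 0 gives r = (k₁ − k₂)/(k₁ + k₂), so R = r² = 0.07729 and T = 1 − R = 0.9227.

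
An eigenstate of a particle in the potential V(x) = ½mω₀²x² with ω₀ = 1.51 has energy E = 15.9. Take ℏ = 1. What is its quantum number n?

Invert E_n = (n + ½)ℏω₀: n = E/ℏω₀ − ½ = 10.030, so n = 10.

n = 10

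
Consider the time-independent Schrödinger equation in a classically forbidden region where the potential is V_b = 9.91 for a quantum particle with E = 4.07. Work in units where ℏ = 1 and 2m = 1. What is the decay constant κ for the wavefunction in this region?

Since E < V_b the TISE in this region is ψ'' = κ²ψ with κ = √(2m(V_b − E))/ℏ.
κ = √(2 × 0.5 × 5.84) = 2.417.

κ = 2.42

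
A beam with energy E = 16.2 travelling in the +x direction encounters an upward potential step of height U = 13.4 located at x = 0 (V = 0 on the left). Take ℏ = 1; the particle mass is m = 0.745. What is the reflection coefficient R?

R = 0.170

On each side the TISE gives plane waves with k = √(2m(E − V))/ℏ: k₁ = √(2·0.745·16.2) = 4.913, k₂ = √(2·0.745·2.8) = 2.043.
Matching ψ and ψ′ at x = 0 gives r = (k₁ − k₂)/(k₁ + k₂), so R = r² = 0.1703 and T = 1 − R = 0.8297.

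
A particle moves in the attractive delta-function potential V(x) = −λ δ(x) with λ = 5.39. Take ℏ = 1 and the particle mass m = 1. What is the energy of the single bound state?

The bound state is ψ(x) = √κ e^{−κ|x|}. The derivative jump ψ'(0⁺) − ψ'(0⁻) = −(2mλ/ℏ²)ψ(0) fixes κ = mλ/ℏ² = 5.390.
Then E = −ℏ²κ²/(2m) = −mλ²/(2ℏ²) = -14.53.

E = -14.5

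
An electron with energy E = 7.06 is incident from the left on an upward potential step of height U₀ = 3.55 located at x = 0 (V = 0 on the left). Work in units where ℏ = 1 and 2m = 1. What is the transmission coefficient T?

T = 0.970

On each side the TISE gives plane waves with k = √(2m(E − V))/ℏ: k₁ = √(2·½·7.06) = 2.657, k₂ = √(2·½·3.51) = 1.873.
Matching ψ and ψ′ at x = 0 gives r = (k₁ − k₂)/(k₁ + k₂), so R = r² = 0.02991 and T = 1 − R = 0.9701.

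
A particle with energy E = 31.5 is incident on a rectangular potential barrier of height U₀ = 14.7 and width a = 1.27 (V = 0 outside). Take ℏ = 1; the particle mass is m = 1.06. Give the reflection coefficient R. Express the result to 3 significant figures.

Above the barrier the interior wavenumber is k₂ = √(2m(E − U₀))/ℏ = 5.968, giving phase k₂a = 7.579.
T = [1 + U₀² sin²(k₂a) / (4E(E − U₀))]⁻¹ = 1/1.095 = 0.914.
R = 1 − T = 0.0864.

R = 0.0864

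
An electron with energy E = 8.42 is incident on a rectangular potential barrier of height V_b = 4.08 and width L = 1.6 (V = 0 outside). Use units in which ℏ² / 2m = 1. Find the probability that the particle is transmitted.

Above the barrier the interior wavenumber is k₂ = √(2m(E − V_b))/ℏ = 2.083, giving phase k₂L = 3.333.
T = [1 + V_b² sin²(k₂L) / (4E(E − V_b))]⁻¹ = 1/1.004 = 0.996.

T = 0.996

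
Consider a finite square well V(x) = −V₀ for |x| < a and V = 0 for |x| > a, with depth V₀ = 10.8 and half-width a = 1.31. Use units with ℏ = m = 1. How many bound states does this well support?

Define the well-strength parameter z₀ = (a/ℏ)√(2mV₀) = 1.31 × √(2·1·10.8) = 6.088.
The even/odd transcendental equations gain one root per π/2 in z₀, giving N = 1 + ⌊2z₀/π⌋ = 1 + ⌊3.876⌋ = 4.

N = 4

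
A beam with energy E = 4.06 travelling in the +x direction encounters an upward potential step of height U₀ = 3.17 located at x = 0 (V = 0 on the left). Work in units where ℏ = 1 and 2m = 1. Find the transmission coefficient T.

T = 0.869

On each side the TISE gives plane waves with k = √(2m(E − V))/ℏ: k₁ = √(2·½·4.06) = 2.015, k₂ = √(2·½·0.89) = 0.9434.
Continuity of ψ and ψ′ at the step yields the reflection amplitude r = (k₁ − k₂)/(k₁ + k₂) = 0.3622; thus R = |r|² = 0.1312, T = 0.8688.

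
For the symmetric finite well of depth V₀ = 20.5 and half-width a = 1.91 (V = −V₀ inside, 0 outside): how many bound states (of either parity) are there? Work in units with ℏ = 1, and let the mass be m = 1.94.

N = 11

The dimensionless depth is z₀ = a√(2mV₀)/ℏ = 1.91 × √(79.54) = 17.03.
The even/odd transcendental equations gain one root per π/2 in z₀, giving N = 1 + ⌊2z₀/π⌋ = 1 + ⌊10.84⌋ = 11.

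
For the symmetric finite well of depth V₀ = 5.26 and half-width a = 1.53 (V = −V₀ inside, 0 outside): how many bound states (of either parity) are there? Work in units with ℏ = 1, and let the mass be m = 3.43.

The dimensionless depth is z₀ = a√(2mV₀)/ℏ = 1.53 × √(36.08) = 9.191.
The even/odd transcendental equations gain one root per π/2 in z₀, giving N = 1 + ⌊2z₀/π⌋ = 1 + ⌊5.851⌋ = 6.

N = 6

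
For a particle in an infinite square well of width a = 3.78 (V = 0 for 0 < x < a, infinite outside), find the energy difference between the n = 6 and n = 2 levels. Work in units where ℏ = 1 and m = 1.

E_n = n²π²ℏ²/(2ma²), so ΔE = (6² − 2²) π²ℏ²/(2ma²).
ΔE = 32 × π² / (2 × 1 × 3.78²) = 11.05.

ΔE = 11.1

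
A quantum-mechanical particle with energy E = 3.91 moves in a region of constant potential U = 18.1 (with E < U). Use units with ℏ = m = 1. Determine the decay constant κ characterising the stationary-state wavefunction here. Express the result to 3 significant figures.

Since E < U the TISE in this region is ψ'' = κ²ψ with κ = √(2m(U − E))/ℏ.
κ = √(2 × 1 × 14.19) = 5.327.

κ = 5.33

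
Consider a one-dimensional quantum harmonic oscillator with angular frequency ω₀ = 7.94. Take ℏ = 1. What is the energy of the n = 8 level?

E = 67.5

Using E_n = (n + ½)ℏω₀: E_8 = 8.5 × 7.94 = 67.49.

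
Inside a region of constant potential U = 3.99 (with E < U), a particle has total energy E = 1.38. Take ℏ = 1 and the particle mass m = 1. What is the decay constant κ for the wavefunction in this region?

Since E < U the TISE in this region is ψ'' = κ²ψ with κ = √(2m(U − E))/ℏ.
κ = √(2 × 1 × 2.61) = 2.285.

κ = 2.28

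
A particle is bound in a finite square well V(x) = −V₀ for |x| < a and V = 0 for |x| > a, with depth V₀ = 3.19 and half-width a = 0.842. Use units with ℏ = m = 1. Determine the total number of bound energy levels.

Define the well-strength parameter z₀ = (a/ℏ)√(2mV₀) = 0.842 × √(2·1·3.19) = 2.127.
The even/odd transcendental equations gain one root per π/2 in z₀, giving N = 1 + ⌊2z₀/π⌋ = 1 + ⌊1.354⌋ = 2.

N = 2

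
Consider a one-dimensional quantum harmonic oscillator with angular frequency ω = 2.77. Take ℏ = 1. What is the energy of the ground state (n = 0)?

Using E_n = (n + ½)ℏω: E_0 = 0.5 × 2.77 = 1.385.

E = 1.39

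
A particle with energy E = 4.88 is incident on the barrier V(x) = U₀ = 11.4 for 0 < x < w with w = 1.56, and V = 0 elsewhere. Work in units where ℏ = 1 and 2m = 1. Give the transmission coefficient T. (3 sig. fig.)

T = 0.00136

Since E < U₀ the interior solution is evanescent with decay constant κ = √(2m(U₀ − E))/ℏ = 2.553.
κw = 3.983, sinh(κw) = 26.84.
The exact tunnelling result is T⁻¹ = 1 + U₀² sinh²(κw) / [4E(U₀ − E)] = 736.6, so T = 0.00136.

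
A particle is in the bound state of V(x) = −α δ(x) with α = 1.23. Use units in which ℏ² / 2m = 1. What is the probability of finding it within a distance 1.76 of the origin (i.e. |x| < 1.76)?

The normalised bound state is ψ = √κ e^{−κ|x|} with κ = mα/ℏ² = 0.6150.
P(|x| < d) = ∫_{−d}^{d} κ e^{−2κ|x|} dx = 1 − e^{−2κd} = 1 − e^{−2.165} = 0.8852.

P = 0.885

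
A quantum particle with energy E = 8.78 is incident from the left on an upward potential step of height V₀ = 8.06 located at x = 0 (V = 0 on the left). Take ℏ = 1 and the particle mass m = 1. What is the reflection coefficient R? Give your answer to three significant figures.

R = 0.308

On each side the TISE gives plane waves with k = √(2m(E − V))/ℏ: k₁ = √(2·1·8.78) = 4.190, k₂ = √(2·1·0.72) = 1.200.
Continuity of ψ and ψ′ at the step yields the reflection amplitude r = (k₁ − k₂)/(k₁ + k₂) = 0.5548; thus R = |r|² = 0.3078, T = 0.6922.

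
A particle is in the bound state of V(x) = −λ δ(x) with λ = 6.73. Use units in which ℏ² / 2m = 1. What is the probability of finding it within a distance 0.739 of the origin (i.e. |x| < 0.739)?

P = 0.993

The normalised bound state is ψ = √κ e^{−κ|x|} with κ = mλ/ℏ² = 3.365.
P(|x| < d) = ∫_{−d}^{d} κ e^{−2κ|x|} dx = 1 − e^{−2κd} = 1 − e^{−4.973} = 0.9931.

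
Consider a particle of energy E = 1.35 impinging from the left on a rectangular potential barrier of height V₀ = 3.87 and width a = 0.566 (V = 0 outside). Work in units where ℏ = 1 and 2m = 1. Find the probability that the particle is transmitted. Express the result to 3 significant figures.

T = 0.464

E < V₀: inside the barrier ψ ∝ e^{±κx} with κ = √(2m(V₀ − E))/ℏ = 1.587.
κa = 0.8985, sinh(κa) = 1.024.
Matching ψ, ψ′ at both faces gives T = [1 + V₀² sinh²(κa) / (4E(V₀ − E))]⁻¹ = 1/2.155 = 0.464.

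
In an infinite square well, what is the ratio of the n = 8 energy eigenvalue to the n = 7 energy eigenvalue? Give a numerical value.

Since E_n ∝ n², the ratio is (8/7)² = 1.30612.

1.30612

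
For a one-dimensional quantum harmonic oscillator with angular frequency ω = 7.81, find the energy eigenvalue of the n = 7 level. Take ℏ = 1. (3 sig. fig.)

The oscillator eigenvalues are E_n = ℏω(n + ½), so E_7 = 7.81 × 7.5 = 58.58.

E = 58.6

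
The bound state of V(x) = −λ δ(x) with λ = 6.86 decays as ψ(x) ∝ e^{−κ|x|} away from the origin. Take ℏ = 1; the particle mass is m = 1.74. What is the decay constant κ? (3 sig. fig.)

Integrate −(ℏ²/2m)ψ'' − λδ(x)ψ = Eψ from −ε to +ε: the ψ'' term gives ψ'(0⁺) − ψ'(0⁻) and the δ term gives −(2mλ/ℏ²)ψ(0).
With ψ ∝ e^{−κ|x|} this yields −2κ = −2mλ/ℏ², so κ = mλ/ℏ² = 11.94.

κ = 11.9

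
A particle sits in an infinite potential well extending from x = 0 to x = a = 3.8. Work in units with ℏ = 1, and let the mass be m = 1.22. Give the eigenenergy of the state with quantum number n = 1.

E = 0.280

Requiring ψ(0) = ψ(a) = 0 quantises k = nπ/a, hence E_n = ℏ²k²/2m = n²π²ℏ²/(2ma²).
E_1 = 1² × π² / (2 × 1.22 × 3.8²) = 0.2801.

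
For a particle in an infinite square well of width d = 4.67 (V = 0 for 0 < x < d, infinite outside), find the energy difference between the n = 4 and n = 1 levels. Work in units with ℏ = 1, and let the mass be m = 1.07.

E_n = n²π²ℏ²/(2md²), so ΔE = (4² − 1²) π²ℏ²/(2md²).
ΔE = 15 × π² / (2 × 1.07 × 4.67²) = 3.172.

ΔE = 3.17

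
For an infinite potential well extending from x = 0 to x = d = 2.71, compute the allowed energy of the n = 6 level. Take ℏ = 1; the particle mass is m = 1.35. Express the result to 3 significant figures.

E = 17.9

The infinite-well eigenfunctions ψ_n = √(2/d) sin(nπx/d) vanish at both walls, giving E_n = n²π²ℏ²/(2md²).
E_6 = 6² × π² / (2 × 1.35 × 2.71²) = 17.92.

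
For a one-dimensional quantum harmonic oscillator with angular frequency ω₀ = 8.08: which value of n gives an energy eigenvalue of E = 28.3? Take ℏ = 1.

n = 3

Invert E_n = (n + ½)ℏω₀: n = E/ℏω₀ − ½ = 3.002, so n = 3.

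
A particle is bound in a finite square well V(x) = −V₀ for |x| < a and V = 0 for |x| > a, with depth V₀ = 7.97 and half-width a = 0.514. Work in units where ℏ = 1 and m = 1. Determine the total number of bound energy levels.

N = 2

The dimensionless depth is z₀ = a√(2mV₀)/ℏ = 0.514 × √(15.94) = 2.052.
The even/odd transcendental equations gain one root per π/2 in z₀, giving N = 1 + ⌊2z₀/π⌋ = 1 + ⌊1.306⌋ = 2.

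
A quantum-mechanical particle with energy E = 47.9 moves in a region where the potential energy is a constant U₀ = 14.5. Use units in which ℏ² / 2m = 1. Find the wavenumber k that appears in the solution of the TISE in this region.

k = 5.78

With E > U₀ the solution is oscillatory, ψ ∝ e^{±ikx} with k = √(2m(E − U₀))/ℏ.
k = √(2 × 0.5 × 33.4) = 5.779.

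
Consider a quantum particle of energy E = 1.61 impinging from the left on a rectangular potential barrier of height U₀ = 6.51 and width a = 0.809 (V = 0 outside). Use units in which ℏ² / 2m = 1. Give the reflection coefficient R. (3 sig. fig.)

Since E < U₀ the interior solution is evanescent with decay constant κ = √(2m(U₀ − E))/ℏ = 2.214.
κa = 1.791, sinh(κa) = 2.914.
The exact tunnelling result is T⁻¹ = 1 + U₀² sinh²(κa) / [4E(U₀ − E)] = 12.40, so T = 0.0806.
R = 1 − T = 0.919.

R = 0.919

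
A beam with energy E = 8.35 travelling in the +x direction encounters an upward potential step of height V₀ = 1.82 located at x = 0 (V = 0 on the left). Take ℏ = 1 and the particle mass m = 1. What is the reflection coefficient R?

On each side the TISE gives plane waves with k = √(2m(E − V))/ℏ: k₁ = √(2·1·8.35) = 4.087, k₂ = √(2·1·6.53) = 3.614.
Matching ψ and ψ′ at x = 0 gives r = (k₁ − k₂)/(k₁ + k₂), so R = r² = 0.003768 and T = 1 − R = 0.9962.

R = 0.00377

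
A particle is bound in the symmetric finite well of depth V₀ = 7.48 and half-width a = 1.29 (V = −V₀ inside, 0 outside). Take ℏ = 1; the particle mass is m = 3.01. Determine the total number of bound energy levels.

The dimensionless depth is z₀ = a√(2mV₀)/ℏ = 1.29 × √(45.03) = 8.656.
The even/odd transcendental equations gain one root per π/2 in z₀, giving N = 1 + ⌊2z₀/π⌋ = 1 + ⌊5.511⌋ = 6.

N = 6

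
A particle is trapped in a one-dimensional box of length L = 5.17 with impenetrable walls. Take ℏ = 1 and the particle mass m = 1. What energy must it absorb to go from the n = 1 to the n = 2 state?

E_n = n²π²ℏ²/(2mL²), so ΔE = (2² − 1²) π²ℏ²/(2mL²).
ΔE = 3 × π² / (2 × 1 × 5.17²) = 0.5539.

ΔE = 0.554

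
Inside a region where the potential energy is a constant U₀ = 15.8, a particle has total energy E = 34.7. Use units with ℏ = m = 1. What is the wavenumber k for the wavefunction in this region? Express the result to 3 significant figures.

With E > U₀ the solution is oscillatory, ψ ∝ e^{±ikx} with k = √(2m(E − U₀))/ℏ.
k = √(2 × 1 × 18.9) = 6.148.

k = 6.15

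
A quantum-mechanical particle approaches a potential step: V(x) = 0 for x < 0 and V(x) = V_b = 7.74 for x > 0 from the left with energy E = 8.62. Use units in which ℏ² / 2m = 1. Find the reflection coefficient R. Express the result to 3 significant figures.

On each side the TISE gives plane waves with k = √(2m(E − V))/ℏ: k₁ = √(2·½·8.62) = 2.936, k₂ = √(2·½·0.88) = 0.9381.
Matching ψ and ψ′ at x = 0 gives r = (k₁ − k₂)/(k₁ + k₂), so R = r² = 0.2660 and T = 1 − R = 0.7340.

R = 0.266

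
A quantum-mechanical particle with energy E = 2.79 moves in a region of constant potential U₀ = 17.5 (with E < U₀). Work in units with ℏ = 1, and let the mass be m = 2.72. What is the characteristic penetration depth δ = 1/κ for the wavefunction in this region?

δ = 0.112

Since E < U₀ the TISE in this region is ψ'' = κ²ψ with κ = √(2m(U₀ − E))/ℏ.
κ = √(2 × 2.72 × 14.71) = 8.946. The penetration depth is δ = 1/κ = 0.112.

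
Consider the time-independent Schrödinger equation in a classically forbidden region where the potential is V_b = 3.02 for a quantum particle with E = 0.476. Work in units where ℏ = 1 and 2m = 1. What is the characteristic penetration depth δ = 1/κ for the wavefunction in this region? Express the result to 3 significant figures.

Since E < V_b the TISE in this region is ψ'' = κ²ψ with κ = √(2m(V_b − E))/ℏ.
κ = √(2 × 0.5 × 2.544) = 1.595. The penetration depth is δ = 1/κ = 0.627.

δ = 0.627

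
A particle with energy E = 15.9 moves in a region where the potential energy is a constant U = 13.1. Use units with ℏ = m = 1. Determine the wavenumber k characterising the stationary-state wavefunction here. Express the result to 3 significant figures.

With E > U the solution is oscillatory, ψ ∝ e^{±ikx} with k = √(2m(E − U))/ℏ.
k = √(2 × 1 × 2.8) = 2.366.

k = 2.37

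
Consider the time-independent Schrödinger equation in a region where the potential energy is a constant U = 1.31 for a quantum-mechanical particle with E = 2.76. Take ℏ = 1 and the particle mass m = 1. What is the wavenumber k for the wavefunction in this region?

With E > U the solution is oscillatory, ψ ∝ e^{±ikx} with k = √(2m(E − U))/ℏ.
k = √(2 × 1 × 1.45) = 1.703.

k = 1.70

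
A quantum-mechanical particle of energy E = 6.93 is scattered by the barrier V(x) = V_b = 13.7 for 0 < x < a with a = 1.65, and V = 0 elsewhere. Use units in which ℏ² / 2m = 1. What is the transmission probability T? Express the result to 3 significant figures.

E < V_b: inside the barrier ψ ∝ e^{±κx} with κ = √(2m(V_b − E))/ℏ = 2.602.
κa = 4.293, sinh(κa) = 36.59.
Matching ψ, ψ′ at both faces gives T = [1 + V_b² sinh²(κa) / (4E(V_b − E))]⁻¹ = 1/1340 = 0.000746.

T = 0.000746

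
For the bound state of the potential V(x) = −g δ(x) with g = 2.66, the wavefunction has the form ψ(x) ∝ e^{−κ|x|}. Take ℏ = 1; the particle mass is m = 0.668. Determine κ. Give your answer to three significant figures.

Integrating the TISE across x = 0 gives the cusp condition ψ'(0⁺) − ψ'(0⁻) = −(2mg/ℏ²)ψ(0).
With ψ ∝ e^{−κ|x|} this yields −2κ = −2mg/ℏ², so κ = mg/ℏ² = 1.777.

κ = 1.78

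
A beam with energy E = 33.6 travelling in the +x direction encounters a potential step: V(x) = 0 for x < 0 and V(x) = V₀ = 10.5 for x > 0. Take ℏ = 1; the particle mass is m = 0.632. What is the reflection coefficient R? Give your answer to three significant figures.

R = 0.00872

On each side the TISE gives plane waves with k = √(2m(E − V))/ℏ: k₁ = √(2·0.632·33.6) = 6.517, k₂ = √(2·0.632·23.1) = 5.404.
Continuity of ψ and ψ′ at the step yields the reflection amplitude r = (k₁ − k₂)/(k₁ + k₂) = 0.09340; thus R = |r|² = 0.008724, T = 0.9913.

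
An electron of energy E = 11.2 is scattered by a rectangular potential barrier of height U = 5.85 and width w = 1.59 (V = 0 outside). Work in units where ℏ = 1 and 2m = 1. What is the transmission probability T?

T = 0.964

E > U: inside the barrier k₂ = √(2m(E − U))/ℏ = 2.313, k₂w = 3.678.
Matching at both interfaces gives T⁻¹ = 1 + U² sin²(k₂w) / [4E(E − U)] = 1.037, hence T = 0.964.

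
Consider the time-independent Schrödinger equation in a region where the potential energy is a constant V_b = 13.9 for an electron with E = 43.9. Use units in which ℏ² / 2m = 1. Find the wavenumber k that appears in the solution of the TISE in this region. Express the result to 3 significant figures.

With E > V_b the solution is oscillatory, ψ ∝ e^{±ikx} with k = √(2m(E − V_b))/ℏ.
k = √(2 × 0.5 × 30) = 5.477.

k = 5.48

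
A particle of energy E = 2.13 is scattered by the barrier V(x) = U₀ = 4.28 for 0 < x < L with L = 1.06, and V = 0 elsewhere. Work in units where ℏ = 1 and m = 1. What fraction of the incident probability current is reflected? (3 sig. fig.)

R = 0.952

Since E < U₀ the interior solution is evanescent with decay constant κ = √(2m(U₀ − E))/ℏ = 2.074.
κL = 2.198, sinh(κL) = 4.448.
The exact tunnelling result is T⁻¹ = 1 + U₀² sinh²(κL) / [4E(U₀ − E)] = 20.79, so T = 0.0481.
R = 1 − T = 0.952.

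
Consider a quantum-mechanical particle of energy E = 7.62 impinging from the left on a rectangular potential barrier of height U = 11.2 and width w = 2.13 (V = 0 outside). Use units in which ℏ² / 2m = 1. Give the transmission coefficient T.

T = 0.00110

E < U: inside the barrier ψ ∝ e^{±κx} with κ = √(2m(U − E))/ℏ = 1.892.
κw = 4.030, sinh(κw) = 28.13.
The exact tunnelling result is T⁻¹ = 1 + U² sinh²(κw) / [4E(U − E)] = 910.4, so T = 0.00110.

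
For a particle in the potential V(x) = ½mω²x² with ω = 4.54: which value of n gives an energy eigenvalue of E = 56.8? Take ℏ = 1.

n = 12

Invert E_n = (n + ½)ℏω: n = E/ℏω − ½ = 12.011, so n = 12.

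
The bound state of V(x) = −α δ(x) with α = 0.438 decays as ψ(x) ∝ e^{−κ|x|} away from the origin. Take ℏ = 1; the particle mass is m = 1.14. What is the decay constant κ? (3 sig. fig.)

Integrate −(ℏ²/2m)ψ'' − αδ(x)ψ = Eψ from −ε to +ε: the ψ'' term gives ψ'(0⁺) − ψ'(0⁻) and the δ term gives −(2mα/ℏ²)ψ(0).
With ψ ∝ e^{−κ|x|} this yields −2κ = −2mα/ℏ², so κ = mα/ℏ² = 0.4993.

κ = 0.499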